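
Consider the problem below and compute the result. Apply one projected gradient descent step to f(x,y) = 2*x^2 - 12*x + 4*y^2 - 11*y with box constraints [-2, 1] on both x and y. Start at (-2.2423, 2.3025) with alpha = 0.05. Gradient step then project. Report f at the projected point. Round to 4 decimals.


Step 1: Compute gradient at (-2.2423, 2.3025).
grad_x = 2*2*-2.2423 - 12 = -20.9692
grad_y = 2*4*2.3025 - 11 = 7.42
Step 2: Gradient step.
x_raw = -2.2423 - 0.05*-20.9692 = -1.1938
y_raw = 2.3025 - 0.05*7.42 = 1.9315
Step 3: Project onto [-2, 1].
x_proj = clip(-1.1938) = -1.1938
y_proj = clip(1.9315) = 1.0
Step 4: Evaluate f.
f(-1.1938, 1.0) = 10.1766


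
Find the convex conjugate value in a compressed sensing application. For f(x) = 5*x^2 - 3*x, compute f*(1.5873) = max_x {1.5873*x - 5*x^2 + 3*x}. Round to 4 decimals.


f*(y) = sup_x {y*x - a*x^2 - b*x} = sup_x {(y-b)*x - a*x^2}
FOC: (y - b) - 2a*x = 0 => x* = (y - b)/(2a)
x* = (1.5873 + 3)/(2*5) = 0.4587
f*(1.5873) = (y-b)^2/(4a) = (1.5873 + 3)^2/(4*5)
= 21.0433/20 = 1.0522


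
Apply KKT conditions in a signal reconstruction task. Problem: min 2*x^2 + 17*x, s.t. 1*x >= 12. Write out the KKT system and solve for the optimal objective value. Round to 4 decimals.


Step 1: Try lambda = 0 (constraint inactive).
x_unc = -17/(2*2) = -4.25
Check: 1*-4.25 = -4.25 < 12 -- violated!
Step 2: Constraint must be active: 1*x = 12
x* = 12/1 = 12.0
lambda = (2*2*12.0 + 17)/1 = 65.0
Step 3: Compute optimal value.
f(x*) = 2*12.0^2 + 17*12.0 = 492.0


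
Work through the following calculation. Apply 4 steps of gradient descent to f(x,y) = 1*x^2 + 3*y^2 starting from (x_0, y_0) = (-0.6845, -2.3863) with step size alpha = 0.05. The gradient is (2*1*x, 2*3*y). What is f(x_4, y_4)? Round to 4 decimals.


Gradient descent on f(x,y) = 1*x^2 + 3*y^2.
Starting point: (-0.6845, -2.3863), alpha = 0.05
Step 1: grad_x = 2*1*-0.6845 = -1.369, grad_y = 2*3*-2.3863 = -14.3178
  x_1 = -0.6845 - 0.05*-1.369 = -0.6161
  y_1 = -2.3863 - 0.05*-14.3178 = -1.6704
Step 2: grad_x = 2*1*-0.6161 = -1.2321, grad_y = 2*3*-1.6704 = -10.0225
  x_2 = -0.6161 - 0.05*-1.2321 = -0.5544
  y_2 = -1.6704 - 0.05*-10.0225 = -1.1693
Step 3: grad_x = 2*1*-0.5544 = -1.1089, grad_y = 2*3*-1.1693 = -7.0157
  x_3 = -0.5544 - 0.05*-1.1089 = -0.499
  y_3 = -1.1693 - 0.05*-7.0157 = -0.8185
Step 4: grad_x = 2*1*-0.499 = -0.998, grad_y = 2*3*-0.8185 = -4.911
  x_4 = -0.499 - 0.05*-0.998 = -0.4491
  y_4 = -0.8185 - 0.05*-4.911 = -0.573
f(-0.4491, -0.573) = 1*(-0.4491)^2 + 3*(-0.573)^2 = 1.1865


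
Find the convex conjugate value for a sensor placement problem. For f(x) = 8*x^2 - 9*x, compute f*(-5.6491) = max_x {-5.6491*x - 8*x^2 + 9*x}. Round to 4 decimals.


f*(y) = sup_x {y*x - a*x^2 - b*x} = sup_x {(y-b)*x - a*x^2}
FOC: (y - b) - 2a*x = 0 => x* = (y - b)/(2a)
x* = (-5.6491 + 9)/(2*8) = 0.2094
f*(-5.6491) = (y-b)^2/(4a) = (-5.6491 + 9)^2/(4*8)
= 11.2285/32 = 0.3509


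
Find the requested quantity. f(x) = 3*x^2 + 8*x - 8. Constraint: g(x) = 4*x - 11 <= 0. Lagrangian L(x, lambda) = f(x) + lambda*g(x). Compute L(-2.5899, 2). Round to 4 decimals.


Step 1: Evaluate f(x).
f(-2.5899) = 3*(-2.5899)^2 + 8*(-2.5899) - 8 = -8.5965
Step 2: Evaluate g(x).
g(-2.5899) = 4*-2.5899 - 11 = -21.3596
Step 3: Compute Lagrangian.
L = -8.5965 + 2*-21.3596 = -51.3157


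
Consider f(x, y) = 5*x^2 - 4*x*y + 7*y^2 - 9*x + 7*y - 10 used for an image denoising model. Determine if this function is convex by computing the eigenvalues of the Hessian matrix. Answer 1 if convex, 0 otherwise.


The Hessian of f(x,y) = 5*x^2 - 4*x*y + 7*y^2 - 9*x + 7*y - 10 is:
H = [[10, -4], [-4, 14]]
Trace = 10 + 14 = 24
Determinant = 10*14 - (-4)^2 = 124
Discriminant = (24)^2 - 4*124 = 80.0
Eigenvalues: lambda_1 = 7.5279, lambda_2 = 16.4721
The function is convex.

1


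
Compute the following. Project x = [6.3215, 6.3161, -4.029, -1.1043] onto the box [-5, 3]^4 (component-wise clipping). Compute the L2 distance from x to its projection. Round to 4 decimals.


Project each component onto [-5, 3].
clip(6.3215) = 3.0, clip(6.3161) = 3.0, clip(-4.029) = -4.029, clip(-1.1043) = -1.1043
Projection = [3.0, 3.0, -4.029, -1.1043]
Squared diffs: [11.0324, 10.9965, 0.0, 0.0]
Distance = sqrt(22.0289) = 4.6935


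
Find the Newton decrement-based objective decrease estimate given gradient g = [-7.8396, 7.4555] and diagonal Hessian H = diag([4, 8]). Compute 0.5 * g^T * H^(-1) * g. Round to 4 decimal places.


Step 1: H is diagonal, so H^(-1) * g = [-1.9599, 0.9319].
Step 2: g^T H^(-1) g = sum_i g_i^2 / H_ii
  = (-7.8396)^2/4 + (7.4555)^2/8
  = 15.3648 + 6.9481 = 22.3129
Step 3: Objective decrease = 0.5 * g^T H^(-1) g = 11.1564


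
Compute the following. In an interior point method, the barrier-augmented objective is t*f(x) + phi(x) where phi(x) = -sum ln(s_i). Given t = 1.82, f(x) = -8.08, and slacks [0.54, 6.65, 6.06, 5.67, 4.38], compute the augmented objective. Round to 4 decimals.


Step 1: Compute log-barrier.
ln values: [-0.6162, 1.8946, 1.8017, 1.7352, 1.477]
phi = -(-0.6162 + 1.8946 + 1.8017 + 1.7352 + 1.477) = -6.2924
Step 2: Compute augmented objective.
t*f(x) = 1.82*-8.08 = -14.7056
Total = -14.7056 - 6.2924 = -20.998


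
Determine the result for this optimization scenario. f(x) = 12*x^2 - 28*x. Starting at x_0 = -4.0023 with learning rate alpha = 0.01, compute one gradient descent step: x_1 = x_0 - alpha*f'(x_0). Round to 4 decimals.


We compute the gradient at x_0 and apply the update.
f'(x) = 24*x - 28
f'(-4.0023) = 24*-4.0023 - 28 = -124.0552
x_1 = -4.0023 - 0.01*-124.0552 = -2.7617


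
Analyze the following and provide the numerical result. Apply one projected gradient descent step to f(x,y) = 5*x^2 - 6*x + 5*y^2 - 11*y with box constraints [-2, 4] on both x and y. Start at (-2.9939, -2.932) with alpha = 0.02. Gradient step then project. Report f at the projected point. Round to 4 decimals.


Step 1: Compute gradient at (-2.9939, -2.932).
grad_x = 2*5*-2.9939 - 6 = -35.939
grad_y = 2*5*-2.932 - 11 = -40.32
Step 2: Gradient step.
x_raw = -2.9939 - 0.02*-35.939 = -2.2751
y_raw = -2.932 - 0.02*-40.32 = -2.1256
Step 3: Project onto [-2, 4].
x_proj = clip(-2.2751) = -2.0
y_proj = clip(-2.1256) = -2.0
Step 4: Evaluate f.
f(-2.0, -2.0) = 74.0


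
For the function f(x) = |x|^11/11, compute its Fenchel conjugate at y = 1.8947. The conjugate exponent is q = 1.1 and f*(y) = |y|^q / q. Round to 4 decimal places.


The conjugate exponent q satisfies 1/p + 1/q = 1.
p = 11, so q = 11/(11 - 1) = 1.1
|y|^q = 1.8947^1.1 = 2.0197
f*(1.8947) = 2.0197 / 1.1 = 1.8361


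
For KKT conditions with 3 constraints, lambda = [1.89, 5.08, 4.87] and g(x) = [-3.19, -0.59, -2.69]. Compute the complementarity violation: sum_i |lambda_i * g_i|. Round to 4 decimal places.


KKT complementary slackness check:
lambda_1 * g_1 = 1.89 * -3.19 = -6.0291
lambda_2 * g_2 = 5.08 * -0.59 = -2.9972
lambda_3 * g_3 = 4.87 * -2.69 = -13.1003
Total violation = 6.0291 + 2.9972 + 13.1003 = 22.1266


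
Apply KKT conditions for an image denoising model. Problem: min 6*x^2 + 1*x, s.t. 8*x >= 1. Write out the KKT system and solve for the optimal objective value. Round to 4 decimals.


Step 1: Try lambda = 0 (constraint inactive).
x_unc = -1/(2*6) = -0.0833
Check: 8*-0.0833 = -0.6664 < 1 -- violated!
Step 2: Constraint must be active: 8*x = 1
x* = 1/8 = 0.125
lambda = (2*6*0.125 + 1)/8 = 0.3125
Step 3: Compute optimal value.
f(x*) = 6*0.125^2 + 1*0.125 = 0.2188


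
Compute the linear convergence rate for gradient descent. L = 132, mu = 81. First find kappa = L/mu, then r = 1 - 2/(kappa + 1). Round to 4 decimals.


Step 1: Compute the condition number.
kappa = L/mu = 132/81 = 1.6296
Step 2: Compute the convergence rate.
r = 1 - 2/(kappa + 1) = 1 - 2*mu/(L + mu) = (L - mu)/(L + mu) = 51/213 = 0.2394


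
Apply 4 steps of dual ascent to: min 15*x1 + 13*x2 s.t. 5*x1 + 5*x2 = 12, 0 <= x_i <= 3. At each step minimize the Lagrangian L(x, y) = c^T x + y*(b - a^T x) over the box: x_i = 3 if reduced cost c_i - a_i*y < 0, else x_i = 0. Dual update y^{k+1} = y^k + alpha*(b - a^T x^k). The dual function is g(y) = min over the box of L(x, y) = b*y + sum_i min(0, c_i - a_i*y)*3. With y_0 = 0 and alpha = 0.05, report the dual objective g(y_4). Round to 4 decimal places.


Dual ascent for LP: min 15*x1 + 13*x2, 5*x1 + 5*x2 = 12, 0 <= x_i <= 3
Step 1: y^k = 0.0, reduced costs: (15.0, 13.0)
  x^k = (0.0, 0.0), subgradient = b - a^T x = 12.0
  y^{k+1} = 0.0 + 0.05*12.0 = 0.6
Step 2: y^k = 0.6, reduced costs: (12.0, 10.0)
  x^k = (0.0, 0.0), subgradient = b - a^T x = 12.0
  y^{k+1} = 0.6 + 0.05*12.0 = 1.2
Step 3: y^k = 1.2, reduced costs: (9.0, 7.0)
  x^k = (0.0, 0.0), subgradient = b - a^T x = 12.0
  y^{k+1} = 1.2 + 0.05*12.0 = 1.8
Step 4: y^k = 1.8, reduced costs: (6.0, 4.0)
  x^k = (0.0, 0.0), subgradient = b - a^T x = 12.0
  y^{k+1} = 1.8 + 0.05*12.0 = 2.4
Dual objective at y_4 = 2.4: reduced costs (3.0, 1.0), box minimizer x = (0.0, 0.0)
g(y_4) = b*y + (c1 - a1*y)*x1 + (c2 - a2*y)*x2 = 12*2.4 + 3.0*0.0 + 1.0*0.0 = 28.8 + 0.0 + 0.0 = 28.8


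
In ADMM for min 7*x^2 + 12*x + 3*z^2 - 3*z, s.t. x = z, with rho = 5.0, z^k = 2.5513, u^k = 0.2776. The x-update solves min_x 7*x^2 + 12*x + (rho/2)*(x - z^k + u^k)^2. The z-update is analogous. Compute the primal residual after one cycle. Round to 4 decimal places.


ADMM iteration with rho = 5.0, z^k = 2.5513, u^k = 0.2776
Step 1: x-update.
Minimize 7*x^2 + 12*x + (5.0/2)*(x - 2.5513 + 0.2776)^2
FOC: (2*7 + 5.0)*x = -12 + 5.0*(2.5513 - 0.2776)
x^{k+1} = -0.0332
Step 2: z-update.
Minimize 3*z^2 - 3*z + (5.0/2)*(-0.0332 - z + 0.2776)^2
FOC: (2*3 + 5.0)*z = 3 + 5.0*(-0.0332 + 0.2776)
z^{k+1} = 0.3838
Step 3: u-update.
u^{k+1} = 0.2776 - 0.0332 - 0.3838 = -0.1394
Step 4: Primal residual = |-0.0332 - 0.3838| = 0.417


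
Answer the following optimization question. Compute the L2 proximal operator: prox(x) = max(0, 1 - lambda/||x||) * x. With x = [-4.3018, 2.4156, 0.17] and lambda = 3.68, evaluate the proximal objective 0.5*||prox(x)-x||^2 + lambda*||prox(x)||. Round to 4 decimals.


Step 1: Compute ||x||.
||x|| = 4.9365
Step 2: Compute scaling factor.
scale = max(0, 1 - 3.68/4.9365) = 0.2545
Step 3: prox(x) = [-1.095, 0.6149, 0.0433]
||prox(x)|| = 1.2565
Step 4: Proximal objective.
0.5*||prox-x||^2 = 6.7712
lambda*||prox|| = 4.6239
Total = 11.3953


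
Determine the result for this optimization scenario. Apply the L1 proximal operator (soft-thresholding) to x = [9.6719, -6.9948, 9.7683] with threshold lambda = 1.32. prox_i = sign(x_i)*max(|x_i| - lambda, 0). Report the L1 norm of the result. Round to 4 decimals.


Soft-thresholding with lambda = 1.32:
prox(9.6719) = sign(9.6719)*max(|9.6719| - 1.32, 0) = 8.3519
prox(-6.9948) = sign(-6.9948)*max(|-6.9948| - 1.32, 0) = -5.6748
prox(9.7683) = sign(9.7683)*max(|9.7683| - 1.32, 0) = 8.4483
prox(x) = [8.3519, -5.6748, 8.4483]
||prox(x)||_1 = 8.3519 + 5.6748 + 8.4483 = 22.475


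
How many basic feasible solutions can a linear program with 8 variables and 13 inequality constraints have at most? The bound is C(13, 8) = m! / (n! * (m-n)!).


Each vertex corresponds to some choice of n active constraints out of m, so the number of vertices is at most C(m, n) = m! / (n!(m-n)!).
m = 13, n = 8
Numerator: 13 * 12 * 11 * 10 * 9 * 8 * 7 * 6
Denominator: 8! = 40320
C(13, 8) = 1287


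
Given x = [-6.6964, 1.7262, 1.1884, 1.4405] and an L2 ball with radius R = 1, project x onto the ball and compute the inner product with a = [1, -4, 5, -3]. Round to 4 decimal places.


Step 1: Compute ||x|| (intermediates to 6 decimals).
||x|| = sqrt((-6.6964)^2 + 1.7262^2 + 1.1884^2 + 1.4405^2) = 7.163021
Step 2: Project.
Since ||x|| > R, scale = R/||x|| = 1/7.163021 = 0.139606, proj(x) = scale * x
proj(x) = [-0.934858, 0.240988, 0.165908, 0.201102]
Step 3: Dot product.
a^T * proj(x) = 1*(-0.934858) - 4*0.240988 + 5*0.165908 - 3*0.201102 = -1.6726


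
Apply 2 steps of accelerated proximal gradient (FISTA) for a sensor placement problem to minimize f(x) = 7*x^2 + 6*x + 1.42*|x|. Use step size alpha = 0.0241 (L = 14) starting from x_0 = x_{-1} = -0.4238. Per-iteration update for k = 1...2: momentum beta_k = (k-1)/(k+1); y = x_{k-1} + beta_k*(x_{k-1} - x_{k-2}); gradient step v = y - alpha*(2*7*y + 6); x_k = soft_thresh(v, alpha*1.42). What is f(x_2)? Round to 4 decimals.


FISTA on f(x) = 7*x^2 + 6*x + 1.42*|x|
L = 14, alpha = 0.0241
Iteration 1: beta = 0.0, y = -0.4238 + 0.0*(-0.4238 + 0.4238) = -0.4238
  grad(y) = 0.0668, v = y - alpha*grad = -0.4254
  prox(v) = soft_thresh(-0.4254, 0.0342) = -0.3912
Iteration 2: beta = 0.3333, y = -0.3912 + 0.3333*(-0.3912 + 0.4238) = -0.3803
  grad(y) = 0.6756, v = y - alpha*grad = -0.3966
  prox(v) = soft_thresh(-0.3966, 0.0342) = -0.3624
f(x_2) = 7*(-0.3624)^2 + 6*(-0.3624) + 1.42*|-0.3624| = -0.7405


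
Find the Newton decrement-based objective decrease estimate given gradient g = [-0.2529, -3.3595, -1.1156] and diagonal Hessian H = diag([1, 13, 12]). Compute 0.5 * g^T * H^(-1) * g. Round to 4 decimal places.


Step 1: H is diagonal, so H^(-1) * g = [-0.2529, -0.2584, -0.093].
Step 2: g^T H^(-1) g = sum_i g_i^2 / H_ii
  = (-0.2529)^2/1 + (-3.3595)^2/13 + (-1.1156)^2/12
  = 0.064 + 0.8682 + 0.1037 = 1.0358
Step 3: Objective decrease = 0.5 * g^T H^(-1) g = 0.5179


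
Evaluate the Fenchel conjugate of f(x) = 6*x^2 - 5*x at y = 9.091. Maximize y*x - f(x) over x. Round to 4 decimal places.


f*(y) = sup_x {y*x - a*x^2 - b*x} = sup_x {(y-b)*x - a*x^2}
FOC: (y - b) - 2a*x = 0 => x* = (y - b)/(2a)
x* = (9.091 + 5)/(2*6) = 1.1743
f*(9.091) = (y-b)^2/(4a) = (9.091 + 5)^2/(4*6)
= 198.5563/24 = 8.2732


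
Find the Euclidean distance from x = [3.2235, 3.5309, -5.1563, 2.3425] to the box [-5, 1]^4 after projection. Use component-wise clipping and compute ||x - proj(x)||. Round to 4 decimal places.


Project each component onto [-5, 1].
clip(3.2235) = 1.0, clip(3.5309) = 1.0, clip(-5.1563) = -5.0, clip(2.3425) = 1.0
Projection = [1.0, 1.0, -5.0, 1.0]
Squared diffs: [4.944, 6.4055, 0.0244, 1.8023]
Distance = sqrt(13.1762) = 3.6299


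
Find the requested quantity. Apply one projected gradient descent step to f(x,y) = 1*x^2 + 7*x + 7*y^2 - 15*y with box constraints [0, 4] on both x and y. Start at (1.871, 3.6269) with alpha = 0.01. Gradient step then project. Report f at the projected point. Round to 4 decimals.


Step 1: Compute gradient at (1.871, 3.6269).
grad_x = 2*1*1.871 + 7 = 10.742
grad_y = 2*7*3.6269 - 15 = 35.7766
Step 2: Gradient step.
x_raw = 1.871 - 0.01*10.742 = 1.7636
y_raw = 3.6269 - 0.01*35.7766 = 3.2691
Step 3: Project onto [0, 4].
x_proj = clip(1.7636) = 1.7636
y_proj = clip(3.2691) = 3.2691
Step 4: Evaluate f.
f(1.7636, 3.2691) = 41.2289


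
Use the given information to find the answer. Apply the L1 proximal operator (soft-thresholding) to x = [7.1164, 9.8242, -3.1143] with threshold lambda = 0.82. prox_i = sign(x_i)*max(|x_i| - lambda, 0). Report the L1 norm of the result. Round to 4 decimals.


Soft-thresholding with lambda = 0.82:
prox(7.1164) = sign(7.1164)*max(|7.1164| - 0.82, 0) = 6.2964
prox(9.8242) = sign(9.8242)*max(|9.8242| - 0.82, 0) = 9.0042
prox(-3.1143) = sign(-3.1143)*max(|-3.1143| - 0.82, 0) = -2.2943
prox(x) = [6.2964, 9.0042, -2.2943]
||prox(x)||_1 = 6.2964 + 9.0042 + 2.2943 = 17.5949


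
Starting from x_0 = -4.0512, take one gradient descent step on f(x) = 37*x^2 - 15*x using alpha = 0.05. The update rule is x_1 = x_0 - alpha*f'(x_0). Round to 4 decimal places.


We compute the gradient at x_0 and apply the update.
f'(x) = 74*x - 15
f'(-4.0512) = 74*-4.0512 - 15 = -314.7888
x_1 = -4.0512 - 0.05*-314.7888 = 11.6882


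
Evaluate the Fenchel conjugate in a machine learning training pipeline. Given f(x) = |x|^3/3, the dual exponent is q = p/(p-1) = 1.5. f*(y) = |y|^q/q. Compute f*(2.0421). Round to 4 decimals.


The conjugate exponent q satisfies 1/p + 1/q = 1.
p = 3, so q = 3/(3 - 1) = 1.5
|y|^q = 2.0421^1.5 = 2.9182
f*(2.0421) = 2.9182 / 1.5 = 1.9455


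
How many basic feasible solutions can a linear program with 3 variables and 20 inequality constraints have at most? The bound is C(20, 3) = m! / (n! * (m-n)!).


Each vertex corresponds to some choice of n active constraints out of m, so the number of vertices is at most C(m, n) = m! / (n!(m-n)!).
m = 20, n = 3
Numerator: 20 * 19 * 18
Denominator: 3! = 6
C(20, 3) = 1140


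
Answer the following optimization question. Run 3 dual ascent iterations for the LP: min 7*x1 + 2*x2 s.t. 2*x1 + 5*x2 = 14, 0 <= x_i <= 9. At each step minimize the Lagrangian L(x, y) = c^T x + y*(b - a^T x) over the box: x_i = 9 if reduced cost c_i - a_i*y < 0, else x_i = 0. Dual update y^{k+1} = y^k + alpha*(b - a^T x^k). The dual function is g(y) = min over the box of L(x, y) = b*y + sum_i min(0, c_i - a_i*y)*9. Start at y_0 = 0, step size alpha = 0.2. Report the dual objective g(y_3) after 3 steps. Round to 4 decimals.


Dual ascent for LP: min 7*x1 + 2*x2, 2*x1 + 5*x2 = 14, 0 <= x_i <= 9
Step 1: y^k = 0.0, reduced costs: (7.0, 2.0)
  x^k = (0.0, 0.0), subgradient = b - a^T x = 14.0
  y^{k+1} = 0.0 + 0.2*14.0 = 2.8
Step 2: y^k = 2.8, reduced costs: (1.4, -12.0)
  x^k = (0.0, 9.0), subgradient = b - a^T x = -31.0
  y^{k+1} = 2.8 + 0.2*-31.0 = -3.4
Step 3: y^k = -3.4, reduced costs: (13.8, 19.0)
  x^k = (0.0, 0.0), subgradient = b - a^T x = 14.0
  y^{k+1} = -3.4 + 0.2*14.0 = -0.6
Dual objective at y_3 = -0.6: reduced costs (8.2, 5.0), box minimizer x = (0.0, 0.0)
g(y_3) = b*y + (c1 - a1*y)*x1 + (c2 - a2*y)*x2 = 14*(-0.6) + 8.2*0.0 + 5.0*0.0 = -8.4 + 0.0 + 0.0 = -8.4


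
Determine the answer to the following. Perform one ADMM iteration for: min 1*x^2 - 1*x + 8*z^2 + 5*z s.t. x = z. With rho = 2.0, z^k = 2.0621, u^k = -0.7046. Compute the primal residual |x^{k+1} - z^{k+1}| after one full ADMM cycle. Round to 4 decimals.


ADMM iteration with rho = 2.0, z^k = 2.0621, u^k = -0.7046
Step 1: x-update.
Minimize 1*x^2 - 1*x + (2.0/2)*(x - 2.0621 - 0.7046)^2
FOC: (2*1 + 2.0)*x = 1 + 2.0*(2.0621 + 0.7046)
x^{k+1} = 1.6334
Step 2: z-update.
Minimize 8*z^2 + 5*z + (2.0/2)*(1.6334 - z - 0.7046)^2
FOC: (2*8 + 2.0)*z = -5 + 2.0*(1.6334 - 0.7046)
z^{k+1} = -0.1746
Step 3: u-update.
u^{k+1} = -0.7046 + 1.6334 + 0.1746 = 1.1033
Step 4: Primal residual = |1.6334 + 0.1746| = 1.8079


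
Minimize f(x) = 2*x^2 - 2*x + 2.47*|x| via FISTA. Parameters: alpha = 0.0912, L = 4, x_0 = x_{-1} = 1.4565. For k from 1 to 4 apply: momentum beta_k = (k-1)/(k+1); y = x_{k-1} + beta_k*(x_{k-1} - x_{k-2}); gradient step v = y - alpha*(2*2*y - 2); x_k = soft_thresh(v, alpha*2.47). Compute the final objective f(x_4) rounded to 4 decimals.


FISTA on f(x) = 2*x^2 - 2*x + 2.47*|x|
L = 4, alpha = 0.0912
Iteration 1: beta = 0.0, y = 1.4565 + 0.0*(1.4565 - 1.4565) = 1.4565
  grad(y) = 3.826, v = y - alpha*grad = 1.1076
  prox(v) = soft_thresh(1.1076, 0.2253) = 0.8823
Iteration 2: beta = 0.3333, y = 0.8823 + 0.3333*(0.8823 - 1.4565) = 0.6909
  grad(y) = 0.7636, v = y - alpha*grad = 0.6213
  prox(v) = soft_thresh(0.6213, 0.2253) = 0.396
Iteration 3: beta = 0.5, y = 0.396 + 0.5*(0.396 - 0.8823) = 0.1528
  grad(y) = -1.3886, v = y - alpha*grad = 0.2795
  prox(v) = soft_thresh(0.2795, 0.2253) = 0.0542
Iteration 4: beta = 0.6, y = 0.0542 + 0.6*(0.0542 - 0.396) = -0.1508
  grad(y) = -2.6034, v = y - alpha*grad = 0.0866
  prox(v) = soft_thresh(0.0866, 0.2253) = 0.0
f(x_4) = 2*0.0^2 - 2*0.0 + 2.47*|0.0| = 0.0


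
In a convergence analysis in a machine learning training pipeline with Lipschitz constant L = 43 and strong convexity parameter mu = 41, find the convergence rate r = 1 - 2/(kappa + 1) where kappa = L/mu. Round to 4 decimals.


Step 1: Compute the condition number.
kappa = L/mu = 43/41 = 1.0488
Step 2: Compute the convergence rate.
r = 1 - 2/(kappa + 1) = 1 - 2*mu/(L + mu) = (L - mu)/(L + mu) = 2/84 = 0.0238


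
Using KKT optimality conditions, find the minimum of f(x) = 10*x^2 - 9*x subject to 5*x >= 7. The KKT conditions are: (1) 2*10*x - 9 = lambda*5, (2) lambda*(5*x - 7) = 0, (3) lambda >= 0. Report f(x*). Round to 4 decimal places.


Step 1: Try lambda = 0 (constraint inactive).
x_unc = 9/(2*10) = 0.45
Check: 5*0.45 = 2.25 < 7 -- violated!
Step 2: Constraint must be active: 5*x = 7
x* = 7/5 = 1.4
lambda = (2*10*1.4 - 9)/5 = 3.8
Step 3: Compute optimal value.
f(x*) = 10*1.4^2 - 9*1.4 = 7.0


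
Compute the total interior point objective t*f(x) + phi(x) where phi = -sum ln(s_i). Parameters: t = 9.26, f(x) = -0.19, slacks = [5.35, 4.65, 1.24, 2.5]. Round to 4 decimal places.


Step 1: Compute log-barrier.
ln values: [1.6771, 1.5369, 0.2151, 0.9163]
phi = -(1.6771 + 1.5369 + 0.2151 + 0.9163) = -4.3454
Step 2: Compute augmented objective.
t*f(x) = 9.26*-0.19 = -1.7594
Total = -1.7594 - 4.3454 = -6.1048


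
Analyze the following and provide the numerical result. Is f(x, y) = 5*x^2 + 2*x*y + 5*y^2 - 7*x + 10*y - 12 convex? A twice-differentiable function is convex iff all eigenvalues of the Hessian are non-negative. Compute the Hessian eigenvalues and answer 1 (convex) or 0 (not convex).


The Hessian of f(x,y) = 5*x^2 + 2*x*y + 5*y^2 - 7*x + 10*y - 12 is:
H = [[10, 2], [2, 10]]
Trace = 10 + 10 = 20
Determinant = 10*10 - (2)^2 = 96
Discriminant = (20)^2 - 4*96 = 16.0
Eigenvalues: lambda_1 = 8.0, lambda_2 = 12.0
The function is convex.

1


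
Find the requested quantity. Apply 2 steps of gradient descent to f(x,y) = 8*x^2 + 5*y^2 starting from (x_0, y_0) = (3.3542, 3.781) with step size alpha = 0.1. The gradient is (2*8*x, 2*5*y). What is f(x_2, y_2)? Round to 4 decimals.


Gradient descent on f(x,y) = 8*x^2 + 5*y^2.
Starting point: (3.3542, 3.781), alpha = 0.1
Step 1: grad_x = 2*8*3.3542 = 53.6672, grad_y = 2*5*3.781 = 37.81
  x_1 = 3.3542 - 0.1*53.6672 = -2.0125
  y_1 = 3.781 - 0.1*37.81 = -0.0
Step 2: grad_x = 2*8*-2.0125 = -32.2003, grad_y = 2*5*-0.0 = -0.0
  x_2 = -2.0125 - 0.1*-32.2003 = 1.2075
  y_2 = -0.0 - 0.1*-0.0 = 0.0
f(1.2075, 0.0) = 8*1.2075^2 + 5*0.0^2 = 11.6647


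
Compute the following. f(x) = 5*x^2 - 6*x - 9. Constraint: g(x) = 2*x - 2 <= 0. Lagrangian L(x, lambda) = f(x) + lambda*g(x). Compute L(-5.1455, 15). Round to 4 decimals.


Step 1: Evaluate f(x).
f(-5.1455) = 5*(-5.1455)^2 - 6*(-5.1455) - 9 = 154.2539
Step 2: Evaluate g(x).
g(-5.1455) = 2*-5.1455 - 2 = -12.291
Step 3: Compute Lagrangian.
L = 154.2539 + 15*-12.291 = -30.1111


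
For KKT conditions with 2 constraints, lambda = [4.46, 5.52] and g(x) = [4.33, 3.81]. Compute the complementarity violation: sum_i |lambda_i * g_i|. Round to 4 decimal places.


KKT complementary slackness check:
lambda_1 * g_1 = 4.46 * 4.33 = 19.3118
lambda_2 * g_2 = 5.52 * 3.81 = 21.0312
Total violation = 19.3118 + 21.0312 = 40.343


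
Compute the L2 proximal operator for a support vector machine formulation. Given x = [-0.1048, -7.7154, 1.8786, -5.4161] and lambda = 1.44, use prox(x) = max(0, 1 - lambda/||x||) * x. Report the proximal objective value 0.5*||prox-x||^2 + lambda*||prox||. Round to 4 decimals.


Step 1: Compute ||x||.
||x|| = 9.6126
Step 2: Compute scaling factor.
scale = max(0, 1 - 1.44/9.6126) = 0.8502
Step 3: prox(x) = [-0.0891, -6.5596, 1.5972, -4.6047]
||prox(x)|| = 8.1726
Step 4: Proximal objective.
0.5*||prox-x||^2 = 1.0368
lambda*||prox|| = 11.7685
Total = 12.8053


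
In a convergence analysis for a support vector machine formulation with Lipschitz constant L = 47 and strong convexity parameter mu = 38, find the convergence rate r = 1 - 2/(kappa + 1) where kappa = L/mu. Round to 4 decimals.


Step 1: Compute the condition number.
kappa = L/mu = 47/38 = 1.2368
Step 2: Compute the convergence rate.
r = 1 - 2/(kappa + 1) = 1 - 2*mu/(L + mu) = (L - mu)/(L + mu) = 9/85 = 0.1059


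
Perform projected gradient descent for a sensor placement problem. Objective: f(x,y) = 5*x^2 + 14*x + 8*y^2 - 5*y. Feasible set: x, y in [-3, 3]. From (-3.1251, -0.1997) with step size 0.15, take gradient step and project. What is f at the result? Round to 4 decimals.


Step 1: Compute gradient at (-3.1251, -0.1997).
grad_x = 2*5*-3.1251 + 14 = -17.251
grad_y = 2*8*-0.1997 - 5 = -8.1952
Step 2: Gradient step.
x_raw = -3.1251 - 0.15*-17.251 = -0.5375
y_raw = -0.1997 - 0.15*-8.1952 = 1.0296
Step 3: Project onto [-3, 3].
x_proj = clip(-0.5375) = -0.5375
y_proj = clip(1.0296) = 1.0296
Step 4: Evaluate f.
f(-0.5375, 1.0296) = -2.7477


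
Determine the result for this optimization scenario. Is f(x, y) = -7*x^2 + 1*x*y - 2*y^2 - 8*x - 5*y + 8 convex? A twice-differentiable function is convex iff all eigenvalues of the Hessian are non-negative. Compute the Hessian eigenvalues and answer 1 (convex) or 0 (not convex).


The Hessian of f(x,y) = -7*x^2 + 1*x*y - 2*y^2 - 8*x - 5*y + 8 is:
H = [[-14, 1], [1, -4]]
Trace = -14 - 4 = -18
Determinant = -14*-4 - (1)^2 = 55
Discriminant = (-18)^2 - 4*55 = 104.0
Eigenvalues: lambda_1 = -14.099, lambda_2 = -3.901
The function is not convex.

0


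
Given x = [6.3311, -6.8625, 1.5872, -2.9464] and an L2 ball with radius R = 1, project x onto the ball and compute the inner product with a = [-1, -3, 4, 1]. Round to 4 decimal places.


Step 1: Compute ||x|| (intermediates to 6 decimals).
||x|| = sqrt(6.3311^2 + (-6.8625)^2 + 1.5872^2 + (-2.9464)^2) = 9.918529
Step 2: Project.
Since ||x|| > R, scale = R/||x|| = 1/9.918529 = 0.100821, proj(x) = scale * x
proj(x) = [0.638308, -0.691884, 0.160023, -0.297059]
Step 3: Dot product.
a^T * proj(x) = -1*0.638308 - 3*(-0.691884) + 4*0.160023 + 1*(-0.297059) = 1.7804


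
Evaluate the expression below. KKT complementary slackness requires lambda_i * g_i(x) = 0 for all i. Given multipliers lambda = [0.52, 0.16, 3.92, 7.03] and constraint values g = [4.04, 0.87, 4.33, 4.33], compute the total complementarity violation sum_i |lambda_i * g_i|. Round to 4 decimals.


KKT complementary slackness check:
lambda_1 * g_1 = 0.52 * 4.04 = 2.1008
lambda_2 * g_2 = 0.16 * 0.87 = 0.1392
lambda_3 * g_3 = 3.92 * 4.33 = 16.9736
lambda_4 * g_4 = 7.03 * 4.33 = 30.4399
Total violation = 2.1008 + 0.1392 + 16.9736 + 30.4399 = 49.6535


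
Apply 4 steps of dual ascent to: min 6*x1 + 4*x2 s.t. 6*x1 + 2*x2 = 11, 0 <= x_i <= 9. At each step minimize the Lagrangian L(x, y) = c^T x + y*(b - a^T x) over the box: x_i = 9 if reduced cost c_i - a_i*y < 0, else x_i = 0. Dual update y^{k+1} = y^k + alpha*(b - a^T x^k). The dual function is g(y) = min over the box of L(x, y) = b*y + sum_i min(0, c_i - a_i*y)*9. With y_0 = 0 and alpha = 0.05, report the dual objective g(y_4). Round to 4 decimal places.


Dual ascent for LP: min 6*x1 + 4*x2, 6*x1 + 2*x2 = 11, 0 <= x_i <= 9
Step 1: y^k = 0.0, reduced costs: (6.0, 4.0)
  x^k = (0.0, 0.0), subgradient = b - a^T x = 11.0
  y^{k+1} = 0.0 + 0.05*11.0 = 0.55
Step 2: y^k = 0.55, reduced costs: (2.7, 2.9)
  x^k = (0.0, 0.0), subgradient = b - a^T x = 11.0
  y^{k+1} = 0.55 + 0.05*11.0 = 1.1
Step 3: y^k = 1.1, reduced costs: (-0.6, 1.8)
  x^k = (9.0, 0.0), subgradient = b - a^T x = -43.0
  y^{k+1} = 1.1 + 0.05*-43.0 = -1.05
Step 4: y^k = -1.05, reduced costs: (12.3, 6.1)
  x^k = (0.0, 0.0), subgradient = b - a^T x = 11.0
  y^{k+1} = -1.05 + 0.05*11.0 = -0.5
Dual objective at y_4 = -0.5: reduced costs (9.0, 5.0), box minimizer x = (0.0, 0.0)
g(y_4) = b*y + (c1 - a1*y)*x1 + (c2 - a2*y)*x2 = 11*(-0.5) + 9.0*0.0 + 5.0*0.0 = -5.5 + 0.0 + 0.0 = -5.5


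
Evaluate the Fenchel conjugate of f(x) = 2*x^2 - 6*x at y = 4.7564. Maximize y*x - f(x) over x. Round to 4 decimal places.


f*(y) = sup_x {y*x - a*x^2 - b*x} = sup_x {(y-b)*x - a*x^2}
FOC: (y - b) - 2a*x = 0 => x* = (y - b)/(2a)
x* = (4.7564 + 6)/(2*2) = 2.6891
f*(4.7564) = (y-b)^2/(4a) = (4.7564 + 6)^2/(4*2)
= 115.7001/8 = 14.4625


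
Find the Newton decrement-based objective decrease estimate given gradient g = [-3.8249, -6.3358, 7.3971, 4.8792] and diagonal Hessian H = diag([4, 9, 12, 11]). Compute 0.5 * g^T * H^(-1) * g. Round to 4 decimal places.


Step 1: H is diagonal, so H^(-1) * g = [-0.9562, -0.704, 0.6164, 0.4436].
Step 2: g^T H^(-1) g = sum_i g_i^2 / H_ii
  = (-3.8249)^2/4 + (-6.3358)^2/9 + (7.3971)^2/12 + (4.8792)^2/11
  = 3.6575 + 4.4603 + 4.5598 + 2.1642 = 14.8417
Step 3: Objective decrease = 0.5 * g^T H^(-1) g = 7.4209


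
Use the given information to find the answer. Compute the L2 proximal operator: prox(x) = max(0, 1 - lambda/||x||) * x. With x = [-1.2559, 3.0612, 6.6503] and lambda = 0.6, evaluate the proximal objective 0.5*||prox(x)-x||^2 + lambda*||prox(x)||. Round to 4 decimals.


Step 1: Compute ||x||.
||x|| = 7.428
Step 2: Compute scaling factor.
scale = max(0, 1 - 0.6/7.428) = 0.9192
Step 3: prox(x) = [-1.1545, 2.8139, 6.1131]
||prox(x)|| = 6.828
Step 4: Proximal objective.
0.5*||prox-x||^2 = 0.18
lambda*||prox|| = 4.0968
Total = 4.2768


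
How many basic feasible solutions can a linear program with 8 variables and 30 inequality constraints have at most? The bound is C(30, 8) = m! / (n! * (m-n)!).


Each vertex corresponds to some choice of n active constraints out of m, so the number of vertices is at most C(m, n) = m! / (n!(m-n)!).
m = 30, n = 8
Numerator: 30 * 29 * 28 * 27 * 26 * 25 * 24 * 23
Denominator: 8! = 40320
C(30, 8) = 5852925


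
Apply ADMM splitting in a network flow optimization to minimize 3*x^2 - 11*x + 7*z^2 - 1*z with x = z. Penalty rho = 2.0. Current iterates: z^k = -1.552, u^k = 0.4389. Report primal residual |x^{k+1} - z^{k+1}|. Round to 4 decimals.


ADMM iteration with rho = 2.0, z^k = -1.552, u^k = 0.4389
Step 1: x-update.
Minimize 3*x^2 - 11*x + (2.0/2)*(x + 1.552 + 0.4389)^2
FOC: (2*3 + 2.0)*x = 11 + 2.0*(-1.552 - 0.4389)
x^{k+1} = 0.8773
Step 2: z-update.
Minimize 7*z^2 - 1*z + (2.0/2)*(0.8773 - z + 0.4389)^2
FOC: (2*7 + 2.0)*z = 1 + 2.0*(0.8773 + 0.4389)
z^{k+1} = 0.227
Step 3: u-update.
u^{k+1} = 0.4389 + 0.8773 - 0.227 = 1.0892
Step 4: Primal residual = |0.8773 - 0.227| = 0.6503


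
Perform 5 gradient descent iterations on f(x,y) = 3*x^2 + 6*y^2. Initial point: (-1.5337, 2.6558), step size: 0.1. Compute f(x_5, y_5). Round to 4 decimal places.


Gradient descent on f(x,y) = 3*x^2 + 6*y^2.
Starting point: (-1.5337, 2.6558), alpha = 0.1
Step 1: grad_x = 2*3*-1.5337 = -9.2022, grad_y = 2*6*2.6558 = 31.8696
  x_1 = -1.5337 - 0.1*-9.2022 = -0.6135
  y_1 = 2.6558 - 0.1*31.8696 = -0.5312
Step 2: grad_x = 2*3*-0.6135 = -3.6809, grad_y = 2*6*-0.5312 = -6.3739
  x_2 = -0.6135 - 0.1*-3.6809 = -0.2454
  y_2 = -0.5312 - 0.1*-6.3739 = 0.1062
Step 3: grad_x = 2*3*-0.2454 = -1.4724, grad_y = 2*6*0.1062 = 1.2748
  x_3 = -0.2454 - 0.1*-1.4724 = -0.0982
  y_3 = 0.1062 - 0.1*1.2748 = -0.0212
Step 4: grad_x = 2*3*-0.0982 = -0.5889, grad_y = 2*6*-0.0212 = -0.255
  x_4 = -0.0982 - 0.1*-0.5889 = -0.0393
  y_4 = -0.0212 - 0.1*-0.255 = 0.0042
Step 5: grad_x = 2*3*-0.0393 = -0.2356, grad_y = 2*6*0.0042 = 0.051
  x_5 = -0.0393 - 0.1*-0.2356 = -0.0157
  y_5 = 0.0042 - 0.1*0.051 = -0.0008
f(-0.0157, -0.0008) = 3*(-0.0157)^2 + 6*(-0.0008)^2 = 0.0007


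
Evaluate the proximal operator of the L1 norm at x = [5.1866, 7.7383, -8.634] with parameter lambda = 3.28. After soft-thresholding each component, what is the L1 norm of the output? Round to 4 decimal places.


Soft-thresholding with lambda = 3.28:
prox(5.1866) = sign(5.1866)*max(|5.1866| - 3.28, 0) = 1.9066
prox(7.7383) = sign(7.7383)*max(|7.7383| - 3.28, 0) = 4.4583
prox(-8.634) = sign(-8.634)*max(|-8.634| - 3.28, 0) = -5.354
prox(x) = [1.9066, 4.4583, -5.354]
||prox(x)||_1 = 1.9066 + 4.4583 + 5.354 = 11.7189


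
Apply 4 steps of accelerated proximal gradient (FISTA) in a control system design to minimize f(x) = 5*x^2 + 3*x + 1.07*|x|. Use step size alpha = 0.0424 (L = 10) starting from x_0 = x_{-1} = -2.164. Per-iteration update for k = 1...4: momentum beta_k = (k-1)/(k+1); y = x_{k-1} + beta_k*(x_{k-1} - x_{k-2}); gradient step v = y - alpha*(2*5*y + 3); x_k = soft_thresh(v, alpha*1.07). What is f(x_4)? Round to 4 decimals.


FISTA on f(x) = 5*x^2 + 3*x + 1.07*|x|
L = 10, alpha = 0.0424
Iteration 1: beta = 0.0, y = -2.164 + 0.0*(-2.164 + 2.164) = -2.164
  grad(y) = -18.64, v = y - alpha*grad = -1.3737
  prox(v) = soft_thresh(-1.3737, 0.0454) = -1.3283
Iteration 2: beta = 0.3333, y = -1.3283 + 0.3333*(-1.3283 + 2.164) = -1.0497
  grad(y) = -7.4973, v = y - alpha*grad = -0.7318
  prox(v) = soft_thresh(-0.7318, 0.0454) = -0.6865
Iteration 3: beta = 0.5, y = -0.6865 + 0.5*(-0.6865 + 1.3283) = -0.3656
  grad(y) = -0.6556, v = y - alpha*grad = -0.3378
  prox(v) = soft_thresh(-0.3378, 0.0454) = -0.2924
Iteration 4: beta = 0.6, y = -0.2924 + 0.6*(-0.2924 + 0.6865) = -0.056
  grad(y) = 2.4405, v = y - alpha*grad = -0.1594
  prox(v) = soft_thresh(-0.1594, 0.0454) = -0.1141
f(x_4) = 5*(-0.1141)^2 + 3*(-0.1141) + 1.07*|-0.1141| = -0.1551


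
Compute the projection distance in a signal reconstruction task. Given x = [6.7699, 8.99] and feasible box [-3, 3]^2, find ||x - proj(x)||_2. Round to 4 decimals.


Project each component onto [-3, 3].
clip(6.7699) = 3.0, clip(8.99) = 3.0
Projection = [3.0, 3.0]
Squared diffs: [14.2121, 35.8801]
Distance = sqrt(50.0922) = 7.0776


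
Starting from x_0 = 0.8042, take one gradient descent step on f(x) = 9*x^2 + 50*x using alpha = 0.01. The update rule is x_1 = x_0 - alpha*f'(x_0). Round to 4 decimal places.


We compute the gradient at x_0 and apply the update.
f'(x) = 18*x + 50
f'(0.8042) = 18*0.8042 + 50 = 64.4756
x_1 = 0.8042 - 0.01*64.4756 = 0.1594


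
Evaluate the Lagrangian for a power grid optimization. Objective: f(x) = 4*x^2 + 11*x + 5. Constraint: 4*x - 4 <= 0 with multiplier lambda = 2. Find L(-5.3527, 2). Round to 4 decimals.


Step 1: Evaluate f(x).
f(-5.3527) = 4*(-5.3527)^2 + 11*(-5.3527) + 5 = 60.7259
Step 2: Evaluate g(x).
g(-5.3527) = 4*-5.3527 - 4 = -25.4108
Step 3: Compute Lagrangian.
L = 60.7259 + 2*-25.4108 = 9.9043


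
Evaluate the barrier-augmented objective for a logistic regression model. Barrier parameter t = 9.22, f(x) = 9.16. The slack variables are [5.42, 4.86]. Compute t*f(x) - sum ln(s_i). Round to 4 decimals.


Step 1: Compute log-barrier.
ln values: [1.6901, 1.581]
phi = -(1.6901 + 1.581) = -3.2711
Step 2: Compute augmented objective.
t*f(x) = 9.22*9.16 = 84.4552
Total = 84.4552 - 3.2711 = 81.1841


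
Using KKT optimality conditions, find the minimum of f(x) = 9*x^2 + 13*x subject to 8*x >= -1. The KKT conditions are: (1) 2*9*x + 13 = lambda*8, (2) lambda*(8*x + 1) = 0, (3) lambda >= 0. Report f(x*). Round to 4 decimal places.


Step 1: Try lambda = 0 (constraint inactive).
x_unc = -13/(2*9) = -0.7222
Check: 8*-0.7222 = -5.7776 < -1 -- violated!
Step 2: Constraint must be active: 8*x = -1
x* = -1/8 = -0.125
lambda = (2*9*(-0.125) + 13)/8 = 1.3438
Step 3: Compute optimal value.
f(x*) = 9*(-0.125)^2 + 13*(-0.125) = -1.4844


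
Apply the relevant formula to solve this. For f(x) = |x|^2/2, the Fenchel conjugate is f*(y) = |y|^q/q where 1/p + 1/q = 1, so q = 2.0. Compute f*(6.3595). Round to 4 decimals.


The conjugate exponent q satisfies 1/p + 1/q = 1.
p = 2, so q = 2/(2 - 1) = 2.0
|y|^q = 6.3595^2.0 = 40.4432
f*(6.3595) = 40.4432 / 2.0 = 20.2216


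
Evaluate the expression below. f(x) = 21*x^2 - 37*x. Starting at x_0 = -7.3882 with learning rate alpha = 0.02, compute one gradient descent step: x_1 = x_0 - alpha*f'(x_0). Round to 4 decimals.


We compute the gradient at x_0 and apply the update.
f'(x) = 42*x - 37
f'(-7.3882) = 42*-7.3882 - 37 = -347.3044
x_1 = -7.3882 - 0.02*-347.3044 = -0.4421


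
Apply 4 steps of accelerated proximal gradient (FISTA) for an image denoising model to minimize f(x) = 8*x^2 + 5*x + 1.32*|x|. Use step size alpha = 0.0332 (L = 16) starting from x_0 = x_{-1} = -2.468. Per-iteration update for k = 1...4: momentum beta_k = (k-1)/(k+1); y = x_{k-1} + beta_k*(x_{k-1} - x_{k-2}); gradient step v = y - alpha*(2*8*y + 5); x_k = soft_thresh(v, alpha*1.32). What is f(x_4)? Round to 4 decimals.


FISTA on f(x) = 8*x^2 + 5*x + 1.32*|x|
L = 16, alpha = 0.0332
Iteration 1: beta = 0.0, y = -2.468 + 0.0*(-2.468 + 2.468) = -2.468
  grad(y) = -34.488, v = y - alpha*grad = -1.323
  prox(v) = soft_thresh(-1.323, 0.0438) = -1.2792
Iteration 2: beta = 0.3333, y = -1.2792 + 0.3333*(-1.2792 + 2.468) = -0.8829
  grad(y) = -9.1264, v = y - alpha*grad = -0.5799
  prox(v) = soft_thresh(-0.5799, 0.0438) = -0.5361
Iteration 3: beta = 0.5, y = -0.5361 + 0.5*(-0.5361 + 1.2792) = -0.1645
  grad(y) = 2.3675, v = y - alpha*grad = -0.2431
  prox(v) = soft_thresh(-0.2431, 0.0438) = -0.1993
Iteration 4: beta = 0.6, y = -0.1993 + 0.6*(-0.1993 + 0.5361) = 0.0028
  grad(y) = 5.0441, v = y - alpha*grad = -0.1647
  prox(v) = soft_thresh(-0.1647, 0.0438) = -0.1209
f(x_4) = 8*(-0.1209)^2 + 5*(-0.1209) + 1.32*|-0.1209| = -0.328


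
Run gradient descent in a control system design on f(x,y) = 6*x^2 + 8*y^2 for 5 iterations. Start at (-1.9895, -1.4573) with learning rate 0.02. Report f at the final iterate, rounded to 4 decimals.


Gradient descent on f(x,y) = 6*x^2 + 8*y^2.
Starting point: (-1.9895, -1.4573), alpha = 0.02
Step 1: grad_x = 2*6*-1.9895 = -23.874, grad_y = 2*8*-1.4573 = -23.3168
  x_1 = -1.9895 - 0.02*-23.874 = -1.512
  y_1 = -1.4573 - 0.02*-23.3168 = -0.991
Step 2: grad_x = 2*6*-1.512 = -18.1442, grad_y = 2*8*-0.991 = -15.8554
  x_2 = -1.512 - 0.02*-18.1442 = -1.1491
  y_2 = -0.991 - 0.02*-15.8554 = -0.6739
Step 3: grad_x = 2*6*-1.1491 = -13.7896, grad_y = 2*8*-0.6739 = -10.7817
  x_3 = -1.1491 - 0.02*-13.7896 = -0.8733
  y_3 = -0.6739 - 0.02*-10.7817 = -0.4582
Step 4: grad_x = 2*6*-0.8733 = -10.4801, grad_y = 2*8*-0.4582 = -7.3315
  x_4 = -0.8733 - 0.02*-10.4801 = -0.6637
  y_4 = -0.4582 - 0.02*-7.3315 = -0.3116
Step 5: grad_x = 2*6*-0.6637 = -7.9649, grad_y = 2*8*-0.3116 = -4.9855
  x_5 = -0.6637 - 0.02*-7.9649 = -0.5044
  y_5 = -0.3116 - 0.02*-4.9855 = -0.2119
f(-0.5044, -0.2119) = 6*(-0.5044)^2 + 8*(-0.2119)^2 = 1.8859


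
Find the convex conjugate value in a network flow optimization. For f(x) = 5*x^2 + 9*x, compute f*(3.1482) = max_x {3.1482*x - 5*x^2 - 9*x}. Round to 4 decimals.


f*(y) = sup_x {y*x - a*x^2 - b*x} = sup_x {(y-b)*x - a*x^2}
FOC: (y - b) - 2a*x = 0 => x* = (y - b)/(2a)
x* = (3.1482 - 9)/(2*5) = -0.5852
f*(3.1482) = (y-b)^2/(4a) = (3.1482 - 9)^2/(4*5)
= 34.2436/20 = 1.7122


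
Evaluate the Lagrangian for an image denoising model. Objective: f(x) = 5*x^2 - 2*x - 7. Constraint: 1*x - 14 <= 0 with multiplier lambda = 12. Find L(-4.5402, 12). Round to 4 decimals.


Step 1: Evaluate f(x).
f(-4.5402) = 5*(-4.5402)^2 - 2*(-4.5402) - 7 = 105.1475
Step 2: Evaluate g(x).
g(-4.5402) = 1*-4.5402 - 14 = -18.5402
Step 3: Compute Lagrangian.
L = 105.1475 + 12*-18.5402 = -117.3349


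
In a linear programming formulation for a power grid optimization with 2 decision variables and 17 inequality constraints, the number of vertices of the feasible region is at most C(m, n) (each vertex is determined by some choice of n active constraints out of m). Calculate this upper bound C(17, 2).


Each vertex corresponds to some choice of n active constraints out of m, so the number of vertices is at most C(m, n) = m! / (n!(m-n)!).
m = 17, n = 2
Numerator: 17 * 16
Denominator: 2! = 2
C(17, 2) = 136


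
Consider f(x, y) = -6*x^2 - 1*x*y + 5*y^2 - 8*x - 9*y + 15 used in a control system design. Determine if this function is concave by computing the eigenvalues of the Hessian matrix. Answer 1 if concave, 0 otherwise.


The Hessian of f(x,y) = -6*x^2 - 1*x*y + 5*y^2 - 8*x - 9*y + 15 is:
H = [[-12, -1], [-1, 10]]
Trace = -12 + 10 = -2
Determinant = -12*10 - (-1)^2 = -121
Discriminant = (-2)^2 - 4*-121 = 488.0
Eigenvalues: lambda_1 = -12.0454, lambda_2 = 10.0454
The function is not concave.

0


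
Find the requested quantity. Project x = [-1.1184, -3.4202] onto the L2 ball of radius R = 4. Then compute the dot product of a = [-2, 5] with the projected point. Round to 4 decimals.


Step 1: Compute ||x|| (intermediates to 6 decimals).
||x|| = sqrt((-1.1184)^2 + (-3.4202)^2) = 3.598414
Step 2: Project.
Since ||x|| <= R, proj = x (no scaling needed).
proj(x) = [-1.1184, -3.4202]
Step 3: Dot product.
a^T * proj(x) = -2*(-1.1184) + 5*(-3.4202) = -14.8642


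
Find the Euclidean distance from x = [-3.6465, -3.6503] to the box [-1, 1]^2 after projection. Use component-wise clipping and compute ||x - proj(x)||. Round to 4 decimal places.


Project each component onto [-1, 1].
clip(-3.6465) = -1.0, clip(-3.6503) = -1.0
Projection = [-1.0, -1.0]
Squared diffs: [7.004, 7.0241]
Distance = sqrt(14.0281) = 3.7454
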